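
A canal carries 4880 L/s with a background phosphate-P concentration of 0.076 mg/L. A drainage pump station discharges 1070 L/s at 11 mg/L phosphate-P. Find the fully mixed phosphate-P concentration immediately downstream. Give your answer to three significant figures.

After mixing, C = (4880·0.07600 + 1070·11.00) / 5950 = 12140/5950 = 2.040 mg/L.

2.04 mg/L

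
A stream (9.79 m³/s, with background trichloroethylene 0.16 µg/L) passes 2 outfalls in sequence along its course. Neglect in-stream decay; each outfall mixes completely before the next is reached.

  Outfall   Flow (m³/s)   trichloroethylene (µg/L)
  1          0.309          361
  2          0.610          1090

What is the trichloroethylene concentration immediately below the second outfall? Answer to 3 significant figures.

72.7 µg/L

Outfall 1: combined Q = 10.10 m³/s; C = (9.790·0.1600 + 0.3090·361.0)/10.10 = 11.20 µg/L.
Outfall 2: combined Q = 10.71 m³/s; C = (10.10·11.20 + 0.6100·1090)/10.71 = 72.65 µg/L.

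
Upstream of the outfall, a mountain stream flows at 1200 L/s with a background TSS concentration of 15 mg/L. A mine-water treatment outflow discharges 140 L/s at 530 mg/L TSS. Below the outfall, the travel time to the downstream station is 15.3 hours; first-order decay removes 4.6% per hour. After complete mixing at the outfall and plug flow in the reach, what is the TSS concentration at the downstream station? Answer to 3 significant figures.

33.5 mg/L

After mixing, C = (1200·15.00 + 140.0·530.0) / 1340 = 92200/1340 = 68.81 mg/L.
4.6%/h lost → k = −ln(1 − 0.046) = 0.04709 h⁻¹.
Applying C = C₀e^(−kt): 68.81 × 0.4865 = 33.47 mg/L.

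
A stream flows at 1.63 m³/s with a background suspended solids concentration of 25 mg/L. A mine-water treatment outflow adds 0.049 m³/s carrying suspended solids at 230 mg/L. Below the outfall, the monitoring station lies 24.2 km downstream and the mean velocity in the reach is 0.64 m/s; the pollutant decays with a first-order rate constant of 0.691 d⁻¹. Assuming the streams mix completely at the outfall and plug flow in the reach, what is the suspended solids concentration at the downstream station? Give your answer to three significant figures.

22.9 mg/L

Mixed concentration C = ΣQC/ΣQ = (1.630·25.00 + 0.04900·230.0) / 1.679 = 52.02/1.679 = 30.98 mg/L.
Travel time t = 24.2·1000 / 0.64 = 37810 s = 10.50 h.
After decay, C = 30.98 × e^(−kt) = 30.98 × 0.7390 = 22.90 mg/L.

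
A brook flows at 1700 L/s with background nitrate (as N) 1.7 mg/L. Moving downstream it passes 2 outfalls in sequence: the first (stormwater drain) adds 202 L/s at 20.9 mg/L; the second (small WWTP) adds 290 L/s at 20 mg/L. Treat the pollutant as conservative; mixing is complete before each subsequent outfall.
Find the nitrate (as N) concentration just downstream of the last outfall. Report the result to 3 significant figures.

After outfall 1: Q = 1700 + 202.0 = 1902 L/s; C = (1700·1.700 + 202.0·20.90)/1902 = 3.739 mg/L.
After outfall 2: Q = 1902 + 290.0 = 2192 L/s; C = (1902·3.739 + 290.0·20.00)/2192 = 5.890 mg/L.

5.89 mg/L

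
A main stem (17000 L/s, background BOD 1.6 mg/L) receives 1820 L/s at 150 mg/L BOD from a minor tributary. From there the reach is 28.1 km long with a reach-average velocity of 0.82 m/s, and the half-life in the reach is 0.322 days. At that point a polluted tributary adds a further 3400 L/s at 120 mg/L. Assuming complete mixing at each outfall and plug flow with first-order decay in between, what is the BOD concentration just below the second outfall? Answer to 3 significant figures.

Mass balance: C = (17000·1.600 + 1820·150.0) / 18820 = 300200/18820 = 15.95 mg/L; combined flow 18820 L/s.
Travel time t = 28.1·1000 / 0.82 = 34270 s = 9.519 h.
Half-life 0.322 d → k = ln 2 / 0.322 = 2.153 d⁻¹.
After decay, C = 15.95 × e^(−kt) = 15.95 × 0.4258 = 6.792 mg/L.
At the second outfall, C = (18820·6.792 + 3400·120.0) / (18820 + 3400) = 24.11 mg/L.

24.1 mg/L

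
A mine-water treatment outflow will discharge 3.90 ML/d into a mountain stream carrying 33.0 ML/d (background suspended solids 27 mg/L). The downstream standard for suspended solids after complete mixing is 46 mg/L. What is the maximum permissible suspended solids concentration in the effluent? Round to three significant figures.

207 mg/L

At the limit, (Qr·Cr + Qe·Cₑ)/(Qr + Qe) = 46:
Cₑ = (36.90·46 − 33.00·27.00) / 3.900 = 206.8 mg/L.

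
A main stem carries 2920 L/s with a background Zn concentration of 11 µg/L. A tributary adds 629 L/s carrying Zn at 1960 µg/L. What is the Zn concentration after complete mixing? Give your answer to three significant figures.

356 µg/L

After mixing, C = (2920·11.00 + 629.0·1960) / 3549 = 1265000/3549 = 356.4 µg/L.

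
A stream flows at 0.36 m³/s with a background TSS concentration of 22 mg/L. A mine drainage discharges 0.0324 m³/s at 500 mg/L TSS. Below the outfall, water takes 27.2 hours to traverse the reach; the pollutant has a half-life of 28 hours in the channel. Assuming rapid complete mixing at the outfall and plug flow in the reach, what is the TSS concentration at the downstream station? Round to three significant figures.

Flow-weighted average: C = (0.3600·22.00 + 0.03240·500.0) / 0.3924 = 24.12/0.3924 = 61.47 mg/L.
Half-life 28 h → k = ln 2 / 28 = 0.02476 h⁻¹ = 0.5941 d⁻¹.
Applying C = C₀e^(−kt): 61.47 × 0.5100 = 31.35 mg/L.

31.3 mg/L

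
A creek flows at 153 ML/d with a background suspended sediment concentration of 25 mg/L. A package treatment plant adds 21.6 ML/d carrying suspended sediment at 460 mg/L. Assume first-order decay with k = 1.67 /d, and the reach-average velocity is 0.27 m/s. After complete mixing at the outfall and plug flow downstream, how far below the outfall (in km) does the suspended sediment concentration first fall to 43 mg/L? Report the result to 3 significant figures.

8.46 km

Mass balance: C = (153.0·25.00 + 21.60·460.0) / 174.6 = 13760/174.6 = 78.81 mg/L.
Set 78.81·exp(−k·t) = 43 → t = ln(78.81/43)/k = 31350 s = 8.707 h.
Distance = v·t = 0.27·31350 = 8464 m = 8.464 km.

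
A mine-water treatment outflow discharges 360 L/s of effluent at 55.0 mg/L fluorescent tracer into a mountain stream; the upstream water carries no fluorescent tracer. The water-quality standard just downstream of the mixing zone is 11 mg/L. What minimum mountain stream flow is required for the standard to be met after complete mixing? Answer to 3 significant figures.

1440 L/s

Set C_mix = 11: (Q·0 + 360.0·55.00) / (Q + 360.0) = 11
→ Q = 360.0·(55.00 − 11)/(11 − 0) = 1440 L/s.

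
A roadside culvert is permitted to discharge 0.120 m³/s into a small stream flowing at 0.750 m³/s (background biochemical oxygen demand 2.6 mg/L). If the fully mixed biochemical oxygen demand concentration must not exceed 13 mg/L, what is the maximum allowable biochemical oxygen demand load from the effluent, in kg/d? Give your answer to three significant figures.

Mass balance at the limit: 0.7500·2.600 + 0.1200·Cₑ = 0.8700·13 → Cₑ = 78.00 mg/L.
Load = 0.1200 m³/s × 78.00 g/m³ × 86 400 s/d = 808.7 kg/d.

809 kg/d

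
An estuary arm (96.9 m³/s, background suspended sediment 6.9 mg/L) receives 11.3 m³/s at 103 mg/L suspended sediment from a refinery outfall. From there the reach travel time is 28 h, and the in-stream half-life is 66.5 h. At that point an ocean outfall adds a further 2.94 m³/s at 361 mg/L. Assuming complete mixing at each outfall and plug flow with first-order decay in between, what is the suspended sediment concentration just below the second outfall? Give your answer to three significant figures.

21.9 mg/L

Mixed concentration C = ΣQC/ΣQ = (96.90·6.900 + 11.30·103.0) / 108.2 = 1833/108.2 = 16.94 mg/L; combined flow 108.2 m³/s.
Half-life 66.5 h → k = ln 2 / 66.5 = 0.01042 h⁻¹ = 0.2502 d⁻¹.
First-order decay: C = 16.94·exp(−k·t) = 16.94·0.7469 = 12.65 mg/L.
Second outfall: C = (108.2·12.65 + 2.940·361.0)/111.1 = 21.86 mg/L.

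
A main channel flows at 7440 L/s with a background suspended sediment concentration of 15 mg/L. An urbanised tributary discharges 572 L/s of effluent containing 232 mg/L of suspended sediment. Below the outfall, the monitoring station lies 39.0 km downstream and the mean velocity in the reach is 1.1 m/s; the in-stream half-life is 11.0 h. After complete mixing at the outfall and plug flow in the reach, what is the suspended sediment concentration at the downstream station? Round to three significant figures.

Flow-weighted average: C = (7440·15.00 + 572.0·232.0) / 8012 = 244300/8012 = 30.49 mg/L.
Travel time t = 39.0·1000 / 1.1 = 35450 s = 9.848 h.
Half-life 11.0 h → k = ln 2 / 11.0 = 0.06301 h⁻¹ = 1.512 d⁻¹.
Decay over the reach: 30.49·exp(−kt) = 30.49·0.5376 = 16.39 mg/L.

16.4 mg/L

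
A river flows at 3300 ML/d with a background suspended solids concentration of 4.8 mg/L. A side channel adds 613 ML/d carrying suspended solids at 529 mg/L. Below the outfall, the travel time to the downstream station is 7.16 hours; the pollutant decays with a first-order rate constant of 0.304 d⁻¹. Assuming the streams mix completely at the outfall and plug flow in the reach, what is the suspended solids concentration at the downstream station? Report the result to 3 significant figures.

79.4 mg/L

Conservation of mass: C = (3300·4.800 + 613.0·529.0) / 3913 = 340100/3913 = 86.92 mg/L.
After decay, C = 86.92 × e^(−kt) = 86.92 × 0.9133 = 79.38 mg/L.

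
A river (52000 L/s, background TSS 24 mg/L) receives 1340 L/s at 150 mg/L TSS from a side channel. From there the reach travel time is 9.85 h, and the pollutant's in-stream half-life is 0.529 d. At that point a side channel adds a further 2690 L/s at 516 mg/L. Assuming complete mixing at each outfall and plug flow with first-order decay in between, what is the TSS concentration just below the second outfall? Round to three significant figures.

39.9 mg/L

Conservation of mass: C = (52000·24.00 + 1340·150.0) / 53340 = 1449000/53340 = 27.17 mg/L; combined flow 53340 L/s.
Half-life 0.529 d → k = ln 2 / 0.529 = 1.310 d⁻¹.
Applying C = C₀e^(−kt): 27.17 × 0.5841 = 15.87 mg/L.
Second outfall: C = (53340·15.87 + 2690·516.0)/56030 = 39.88 mg/L.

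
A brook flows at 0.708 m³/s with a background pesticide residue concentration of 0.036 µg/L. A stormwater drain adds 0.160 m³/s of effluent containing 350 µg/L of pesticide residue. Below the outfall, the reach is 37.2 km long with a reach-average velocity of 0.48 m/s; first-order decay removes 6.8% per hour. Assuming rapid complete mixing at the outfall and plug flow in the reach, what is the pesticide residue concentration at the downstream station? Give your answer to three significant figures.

14.2 µg/L

Conservation of mass: C = (0.7080·0.03600 + 0.1600·350.0) / 0.8680 = 56.03/0.8680 = 64.55 µg/L.
Travel time t = 37.2·1000 / 0.48 = 77500 s = 21.53 h.
6.8%/h lost → k = −ln(1 − 0.068) = 0.07042 h⁻¹.
Decay over the reach: 64.55·exp(−kt) = 64.55·0.2196 = 14.17 µg/L.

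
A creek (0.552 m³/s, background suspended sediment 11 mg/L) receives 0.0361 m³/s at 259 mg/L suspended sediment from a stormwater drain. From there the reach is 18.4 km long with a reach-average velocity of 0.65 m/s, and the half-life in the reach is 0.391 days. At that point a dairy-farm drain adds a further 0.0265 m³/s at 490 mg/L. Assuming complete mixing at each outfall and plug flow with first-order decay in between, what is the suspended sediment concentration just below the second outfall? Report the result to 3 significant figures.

35.2 mg/L

Conservation of mass: C = (0.5520·11.00 + 0.03610·259.0) / 0.5881 = 15.42/0.5881 = 26.22 mg/L; combined flow 0.5881 m³/s.
Travel time t = 18.4·1000 / 0.65 = 28310 s = 7.863 h.
Half-life 0.391 d → k = ln 2 / 0.391 = 1.773 d⁻¹.
First-order decay: C = 26.22·exp(−k·t) = 26.22·0.5594 = 14.67 mg/L.
Second outfall: C = (0.5881·14.67 + 0.02650·490.0)/0.6146 = 35.17 mg/L.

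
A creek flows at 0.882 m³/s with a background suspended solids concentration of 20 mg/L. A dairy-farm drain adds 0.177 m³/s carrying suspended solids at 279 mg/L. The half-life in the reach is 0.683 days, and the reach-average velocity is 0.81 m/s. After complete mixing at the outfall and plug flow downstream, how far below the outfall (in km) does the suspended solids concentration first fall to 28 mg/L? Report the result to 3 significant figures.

56.2 km

After mixing, C = (0.8820·20.00 + 0.1770·279.0) / 1.059 = 67.02/1.059 = 63.29 mg/L.
Half-life 0.683 d → k = ln 2 / 0.683 = 1.015 d⁻¹.
Set 63.29·exp(−k·t) = 28 → t = ln(63.29/28)/k = 69430 s = 19.29 h.
Distance = v·t = 0.81·69430 = 56240 m = 56.24 km.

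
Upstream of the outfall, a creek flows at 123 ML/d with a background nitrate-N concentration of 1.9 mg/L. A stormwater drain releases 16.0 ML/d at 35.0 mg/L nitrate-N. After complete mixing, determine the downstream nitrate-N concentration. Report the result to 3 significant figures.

5.71 mg/L

After mixing, C = (123.0·1.900 + 16.00·35.00) / 139.0 = 793.7/139.0 = 5.710 mg/L.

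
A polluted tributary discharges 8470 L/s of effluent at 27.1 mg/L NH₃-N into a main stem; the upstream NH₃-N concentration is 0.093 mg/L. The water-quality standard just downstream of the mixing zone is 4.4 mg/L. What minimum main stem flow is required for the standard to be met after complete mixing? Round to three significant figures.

Set C_mix = 4.4: (Q·0.09300 + 8470·27.10) / (Q + 8470) = 4.4
→ Q = 8470·(27.10 − 4.4)/(4.4 − 0.09300) = 44640 L/s.

44600 L/s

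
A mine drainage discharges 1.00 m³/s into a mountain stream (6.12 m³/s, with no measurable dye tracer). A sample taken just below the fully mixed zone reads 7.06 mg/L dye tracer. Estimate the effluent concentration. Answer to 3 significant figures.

50.3 mg/L

Mass balance: 6.120·0 + 1.000·Cₑ = 7.120·7.060
→ Cₑ = (7.120·7.060 − 6.120·0) / 1.000 = 50.27 mg/L.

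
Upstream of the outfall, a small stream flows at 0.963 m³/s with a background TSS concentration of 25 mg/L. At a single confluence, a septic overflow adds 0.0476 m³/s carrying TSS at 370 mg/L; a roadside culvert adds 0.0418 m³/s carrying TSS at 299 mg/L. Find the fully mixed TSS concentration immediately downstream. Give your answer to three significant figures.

Mass balance: C = (0.9630·25.00 + 0.04760·370.0 + 0.04180·299.0) / 1.052 = 54.19/1.052 = 51.49 mg/L.

51.5 mg/L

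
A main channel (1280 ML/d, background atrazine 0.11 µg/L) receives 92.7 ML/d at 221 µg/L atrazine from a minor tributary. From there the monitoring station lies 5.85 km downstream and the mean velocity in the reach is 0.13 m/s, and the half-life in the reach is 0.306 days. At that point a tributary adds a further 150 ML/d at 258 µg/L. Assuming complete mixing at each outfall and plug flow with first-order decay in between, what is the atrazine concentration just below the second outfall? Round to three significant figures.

29.6 µg/L

Conservation of mass: C = (1280·0.1100 + 92.70·221.0) / 1373 = 20630/1373 = 15.03 µg/L; combined flow 1373 ML/d.
Travel time t = 5.85·1000 / 0.13 = 45000 s = 12.50 h.
Half-life 0.306 d → k = ln 2 / 0.306 = 2.265 d⁻¹.
First-order decay: C = 15.03·exp(−k·t) = 15.03·0.3073 = 4.618 µg/L.
Second outfall: C = (1373·4.618 + 150.0·258.0)/1523 = 29.58 µg/L.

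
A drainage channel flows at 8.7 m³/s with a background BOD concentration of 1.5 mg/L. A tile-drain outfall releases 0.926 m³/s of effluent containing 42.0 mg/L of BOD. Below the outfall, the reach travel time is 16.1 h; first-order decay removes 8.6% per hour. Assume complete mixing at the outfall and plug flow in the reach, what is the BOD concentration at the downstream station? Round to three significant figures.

1.27 mg/L

Flow-weighted average: C = (8.700·1.500 + 0.9260·42.00) / 9.626 = 51.94/9.626 = 5.396 mg/L.
8.6%/h lost → k = −ln(1 − 0.086) = 0.08992 h⁻¹.
First-order decay: C = 5.396·exp(−k·t) = 5.396·0.2351 = 1.269 mg/L.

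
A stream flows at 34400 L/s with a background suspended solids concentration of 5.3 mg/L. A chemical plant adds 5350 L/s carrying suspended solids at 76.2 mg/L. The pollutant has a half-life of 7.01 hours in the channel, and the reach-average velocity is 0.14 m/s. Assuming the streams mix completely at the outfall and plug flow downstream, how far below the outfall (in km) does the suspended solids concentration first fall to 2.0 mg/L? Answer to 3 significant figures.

10.2 km

Flow-weighted average: C = (34400·5.300 + 5350·76.20) / 39750 = 590000/39750 = 14.84 mg/L.
Half-life 7.01 h → k = ln 2 / 7.01 = 0.09888 h⁻¹ = 2.373 d⁻¹.
Set 14.84·exp(−k·t) = 2.0 → t = ln(14.84/2.0)/k = 72970 s = 20.27 h.
Distance = v·t = 0.14·72970 = 10220 m = 10.22 km.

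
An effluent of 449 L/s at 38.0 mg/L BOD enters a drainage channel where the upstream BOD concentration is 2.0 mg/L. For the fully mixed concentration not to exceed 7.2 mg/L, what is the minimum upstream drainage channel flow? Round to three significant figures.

2660 L/s

Set C_mix = 7.2: (Q·2.000 + 449.0·38.00) / (Q + 449.0) = 7.2
→ Q = 449.0·(38.00 − 7.2)/(7.2 − 2.000) = 2659 L/s.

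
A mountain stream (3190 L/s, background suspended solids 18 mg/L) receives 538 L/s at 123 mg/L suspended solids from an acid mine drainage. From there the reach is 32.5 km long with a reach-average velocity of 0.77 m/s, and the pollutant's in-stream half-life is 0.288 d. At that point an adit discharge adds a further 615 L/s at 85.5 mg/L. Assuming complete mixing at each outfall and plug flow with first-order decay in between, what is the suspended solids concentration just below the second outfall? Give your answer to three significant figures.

20.9 mg/L

After mixing, C = (3190·18.00 + 538.0·123.0) / 3728 = 123600/3728 = 33.15 mg/L; combined flow 3728 L/s.
Travel time t = 32.5·1000 / 0.77 = 42210 s = 11.72 h.
Half-life 0.288 d → k = ln 2 / 0.288 = 2.407 d⁻¹.
After decay, C = 33.15 × e^(−kt) = 33.15 × 0.3086 = 10.23 mg/L.
Second outfall: C = (3728·10.23 + 615.0·85.50)/4343 = 20.89 mg/L.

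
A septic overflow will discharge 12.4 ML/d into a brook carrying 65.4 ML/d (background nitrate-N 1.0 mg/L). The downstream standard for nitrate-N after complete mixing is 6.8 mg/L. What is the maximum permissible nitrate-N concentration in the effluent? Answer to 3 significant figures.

37.4 mg/L

At the limit, (Qr·Cr + Qe·Cₑ)/(Qr + Qe) = 6.8:
Cₑ = (77.80·6.8 − 65.40·1.000) / 12.40 = 37.39 mg/L.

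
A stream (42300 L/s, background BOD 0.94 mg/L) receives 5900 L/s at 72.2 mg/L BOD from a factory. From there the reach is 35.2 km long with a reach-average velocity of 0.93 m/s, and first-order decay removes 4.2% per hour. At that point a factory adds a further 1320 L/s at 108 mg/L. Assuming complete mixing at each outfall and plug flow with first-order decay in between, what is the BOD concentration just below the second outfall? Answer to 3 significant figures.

8.87 mg/L

After mixing, C = (42300·0.9400 + 5900·72.20) / 48200 = 465700/48200 = 9.663 mg/L; combined flow 48200 L/s.
Travel time t = 35.2·1000 / 0.93 = 37850 s = 10.51 h.
4.2%/h lost → k = −ln(1 − 0.042) = 0.04291 h⁻¹.
After decay, C = 9.663 × e^(−kt) = 9.663 × 0.6369 = 6.154 mg/L.
At the second outfall, C = (48200·6.154 + 1320·108.0) / (48200 + 1320) = 8.869 mg/L.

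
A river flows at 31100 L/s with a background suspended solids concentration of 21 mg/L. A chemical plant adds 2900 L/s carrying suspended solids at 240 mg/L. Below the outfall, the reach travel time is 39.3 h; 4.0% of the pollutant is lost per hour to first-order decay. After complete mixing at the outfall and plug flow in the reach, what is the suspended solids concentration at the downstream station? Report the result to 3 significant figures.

7.98 mg/L

Mixed concentration C = ΣQC/ΣQ = (31100·21.00 + 2900·240.0) / 34000 = 1349000/34000 = 39.68 mg/L.
4.0%/h lost → k = −ln(1 − 0.04) = 0.04082 h⁻¹.
First-order decay: C = 39.68·exp(−k·t) = 39.68·0.2010 = 7.977 mg/L.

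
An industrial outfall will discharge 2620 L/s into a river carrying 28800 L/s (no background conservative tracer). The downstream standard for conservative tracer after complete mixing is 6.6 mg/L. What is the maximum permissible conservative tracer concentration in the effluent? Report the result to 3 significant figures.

At the limit, (Qr·Cr + Qe·Cₑ)/(Qr + Qe) = 6.6:
Cₑ = (31420·6.6 − 28800·0) / 2620 = 79.15 mg/L.

79.1 mg/L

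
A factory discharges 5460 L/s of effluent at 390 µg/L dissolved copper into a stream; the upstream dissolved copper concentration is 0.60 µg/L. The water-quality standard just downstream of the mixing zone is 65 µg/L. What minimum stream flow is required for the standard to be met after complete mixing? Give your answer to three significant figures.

Set C_mix = 65: (Q·0.6000 + 5460·390.0) / (Q + 5460) = 65
→ Q = 5460·(390.0 − 65)/(65 − 0.6000) = 27550 L/s.

27600 L/s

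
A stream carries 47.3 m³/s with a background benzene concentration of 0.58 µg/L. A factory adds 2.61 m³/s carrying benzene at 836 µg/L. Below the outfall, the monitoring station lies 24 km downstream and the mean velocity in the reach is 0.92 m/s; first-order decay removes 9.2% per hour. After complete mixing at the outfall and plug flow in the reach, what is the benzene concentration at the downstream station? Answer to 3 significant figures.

22.0 µg/L

Mass balance: C = (47.30·0.5800 + 2.610·836.0) / 49.91 = 2209/49.91 = 44.27 µg/L.
Travel time t = 24·1000 / 0.92 = 26090 s = 7.246 h.
9.2%/h lost → k = −ln(1 − 0.092) = 0.09651 h⁻¹.
After decay, C = 44.27 × e^(−kt) = 44.27 × 0.4969 = 22.00 µg/L.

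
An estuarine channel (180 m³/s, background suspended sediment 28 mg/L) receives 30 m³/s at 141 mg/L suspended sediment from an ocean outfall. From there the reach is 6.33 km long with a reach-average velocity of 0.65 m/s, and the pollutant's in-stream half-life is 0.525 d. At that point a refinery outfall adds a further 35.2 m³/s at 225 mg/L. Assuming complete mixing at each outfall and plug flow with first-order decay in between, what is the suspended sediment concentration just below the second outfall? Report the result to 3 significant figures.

Mass balance: C = (180.0·28.00 + 30.00·141.0) / 210.0 = 9270/210.0 = 44.14 mg/L; combined flow 210.0 m³/s.
Travel time t = 6.33·1000 / 0.65 = 9738 s = 2.705 h.
Half-life 0.525 d → k = ln 2 / 0.525 = 1.320 d⁻¹.
Applying C = C₀e^(−kt): 44.14 × 0.8617 = 38.04 mg/L.
Second outfall: C = (210.0·38.04 + 35.20·225.0)/245.2 = 64.88 mg/L.

64.9 mg/L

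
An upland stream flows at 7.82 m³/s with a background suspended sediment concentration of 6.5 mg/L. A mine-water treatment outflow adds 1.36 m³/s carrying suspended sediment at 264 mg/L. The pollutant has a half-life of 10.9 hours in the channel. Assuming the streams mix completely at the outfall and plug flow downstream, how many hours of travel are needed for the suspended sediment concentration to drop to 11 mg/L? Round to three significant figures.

Mixed concentration C = ΣQC/ΣQ = (7.820·6.500 + 1.360·264.0) / 9.180 = 409.9/9.180 = 44.65 mg/L.
Half-life 10.9 h → k = ln 2 / 10.9 = 0.06359 h⁻¹ = 1.526 d⁻¹.
44.65·exp(−k·t) = 11 → t = ln(44.65/11)/k = 79310 s = 22.03 h.

22.0 h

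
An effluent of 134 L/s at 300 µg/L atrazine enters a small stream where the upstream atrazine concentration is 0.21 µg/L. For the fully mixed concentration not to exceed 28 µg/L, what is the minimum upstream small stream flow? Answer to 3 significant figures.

1310 L/s

Set C_mix = 28: (Q·0.2100 + 134.0·300.0) / (Q + 134.0) = 28
→ Q = 134.0·(300.0 − 28)/(28 − 0.2100) = 1312 L/s.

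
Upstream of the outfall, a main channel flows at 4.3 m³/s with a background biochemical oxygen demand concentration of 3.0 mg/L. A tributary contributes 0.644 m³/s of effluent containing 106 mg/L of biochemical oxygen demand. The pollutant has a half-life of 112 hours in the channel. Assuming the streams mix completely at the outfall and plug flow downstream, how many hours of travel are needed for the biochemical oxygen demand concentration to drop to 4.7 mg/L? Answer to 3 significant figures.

After mixing, C = (4.300·3.000 + 0.6440·106.0) / 4.944 = 81.16/4.944 = 16.42 mg/L.
Half-life 112 h → k = ln 2 / 112 = 0.006189 h⁻¹ = 0.1485 d⁻¹.
16.42·exp(−k·t) = 4.7 → t = ln(16.42/4.7)/k = 727500 s = 202.1 h.

202 h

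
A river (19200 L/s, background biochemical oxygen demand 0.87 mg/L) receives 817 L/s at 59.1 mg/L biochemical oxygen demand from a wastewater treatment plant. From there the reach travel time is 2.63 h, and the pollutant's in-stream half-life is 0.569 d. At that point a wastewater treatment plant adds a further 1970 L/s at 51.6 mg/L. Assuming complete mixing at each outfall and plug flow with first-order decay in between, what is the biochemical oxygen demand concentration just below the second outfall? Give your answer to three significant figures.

7.21 mg/L

Flow-weighted average: C = (19200·0.8700 + 817.0·59.10) / 20020 = 64990/20020 = 3.247 mg/L; combined flow 20020 L/s.
Half-life 0.569 d → k = ln 2 / 0.569 = 1.218 d⁻¹.
After decay, C = 3.247 × e^(−kt) = 3.247 × 0.8750 = 2.841 mg/L.
At the second outfall, C = (20020·2.841 + 1970·51.60) / (20020 + 1970) = 7.210 mg/L.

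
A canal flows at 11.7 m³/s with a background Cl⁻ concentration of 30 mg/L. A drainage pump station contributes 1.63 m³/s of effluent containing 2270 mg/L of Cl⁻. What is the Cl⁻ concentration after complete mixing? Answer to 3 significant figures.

304 mg/L

Mixed concentration C = ΣQC/ΣQ = (11.70·30.00 + 1.630·2270) / 13.33 = 4051/13.33 = 303.9 mg/L.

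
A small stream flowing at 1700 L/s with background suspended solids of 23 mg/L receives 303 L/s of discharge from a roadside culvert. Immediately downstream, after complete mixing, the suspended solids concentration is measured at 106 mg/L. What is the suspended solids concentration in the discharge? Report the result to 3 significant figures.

Mass balance: 1700·23.00 + 303.0·Cₑ = 2003·106.0
→ Cₑ = (2003·106.0 − 1700·23.00) / 303.0 = 571.7 mg/L.

572 mg/L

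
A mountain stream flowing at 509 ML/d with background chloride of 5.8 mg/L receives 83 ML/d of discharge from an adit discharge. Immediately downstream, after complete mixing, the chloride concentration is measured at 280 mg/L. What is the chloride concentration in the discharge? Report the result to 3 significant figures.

Mass balance: 509.0·5.800 + 83.00·Cₑ = 592.0·280.0
→ Cₑ = (592.0·280.0 − 509.0·5.800) / 83.00 = 1962 mg/L.

1960 mg/L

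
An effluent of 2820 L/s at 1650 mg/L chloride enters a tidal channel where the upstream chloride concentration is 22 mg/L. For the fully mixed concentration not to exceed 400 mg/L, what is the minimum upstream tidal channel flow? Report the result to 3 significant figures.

Set C_mix = 400: (Q·22.00 + 2820·1650) / (Q + 2820) = 400
→ Q = 2820·(1650 − 400)/(400 − 22.00) = 9325 L/s.

9330 L/s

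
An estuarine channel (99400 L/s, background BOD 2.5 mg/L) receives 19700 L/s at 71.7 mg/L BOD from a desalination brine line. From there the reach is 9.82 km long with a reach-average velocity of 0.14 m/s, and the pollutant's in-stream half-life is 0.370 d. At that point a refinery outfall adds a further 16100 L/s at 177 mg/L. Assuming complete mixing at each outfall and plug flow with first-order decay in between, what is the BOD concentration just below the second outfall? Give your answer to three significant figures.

Mass balance: C = (99400·2.500 + 19700·71.70) / 119100 = 1661000/119100 = 13.95 mg/L; combined flow 119100 L/s.
Travel time t = 9.82·1000 / 0.14 = 70140 s = 19.48 h.
Half-life 0.370 d → k = ln 2 / 0.370 = 1.873 d⁻¹.
Decay over the reach: 13.95·exp(−kt) = 13.95·0.2185 = 3.048 mg/L.
Second outfall: C = (119100·3.048 + 16100·177.0)/135200 = 23.76 mg/L.

23.8 mg/L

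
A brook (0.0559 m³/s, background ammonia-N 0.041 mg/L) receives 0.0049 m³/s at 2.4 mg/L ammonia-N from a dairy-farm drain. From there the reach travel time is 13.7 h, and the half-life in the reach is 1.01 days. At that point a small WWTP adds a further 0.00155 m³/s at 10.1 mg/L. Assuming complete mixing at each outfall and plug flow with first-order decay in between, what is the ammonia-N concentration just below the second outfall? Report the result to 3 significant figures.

Conservation of mass: C = (0.05590·0.04100 + 0.004900·2.400) / 0.06080 = 0.01405/0.06080 = 0.2311 mg/L; combined flow 0.06080 m³/s.
Half-life 1.01 d → k = ln 2 / 1.01 = 0.6863 d⁻¹.
After decay, C = 0.2311 × e^(−kt) = 0.2311 × 0.6759 = 0.1562 mg/L.
Second outfall: C = (0.06080·0.1562 + 0.001550·10.10)/0.06235 = 0.4034 mg/L.

0.403 mg/L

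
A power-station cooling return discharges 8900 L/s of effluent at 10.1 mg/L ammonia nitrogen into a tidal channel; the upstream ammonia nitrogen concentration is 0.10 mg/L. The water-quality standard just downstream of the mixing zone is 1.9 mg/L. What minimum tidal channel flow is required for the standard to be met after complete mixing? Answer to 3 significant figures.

40500 L/s

Set C_mix = 1.9: (Q·0.1000 + 8900·10.10) / (Q + 8900) = 1.9
→ Q = 8900·(10.10 − 1.9)/(1.9 − 0.1000) = 40540 L/s.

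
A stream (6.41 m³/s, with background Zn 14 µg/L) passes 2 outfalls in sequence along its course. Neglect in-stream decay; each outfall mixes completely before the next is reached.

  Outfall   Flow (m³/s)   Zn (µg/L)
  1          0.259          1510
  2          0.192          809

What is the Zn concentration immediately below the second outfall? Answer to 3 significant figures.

92.7 µg/L

Outfall 1: combined Q = 6.669 m³/s; C = (6.410·14.00 + 0.2590·1510)/6.669 = 72.10 µg/L.
Outfall 2: combined Q = 6.861 m³/s; C = (6.669·72.10 + 0.1920·809.0)/6.861 = 92.72 µg/L.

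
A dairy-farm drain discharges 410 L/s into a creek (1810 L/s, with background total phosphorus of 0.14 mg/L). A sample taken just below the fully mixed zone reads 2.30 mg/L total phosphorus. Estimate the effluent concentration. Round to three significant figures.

11.8 mg/L

Mass balance: 1810·0.1400 + 410.0·Cₑ = 2220·2.300
→ Cₑ = (2220·2.300 − 1810·0.1400) / 410.0 = 11.84 mg/L.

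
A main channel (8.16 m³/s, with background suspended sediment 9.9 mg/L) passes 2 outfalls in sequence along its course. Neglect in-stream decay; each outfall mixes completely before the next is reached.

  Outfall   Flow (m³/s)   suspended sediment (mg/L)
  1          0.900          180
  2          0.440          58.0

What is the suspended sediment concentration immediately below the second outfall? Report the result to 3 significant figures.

28.2 mg/L

Outfall 1: combined Q = 9.060 m³/s; C = (8.160·9.900 + 0.9000·180.0)/9.060 = 26.80 mg/L.
Outfall 2: combined Q = 9.500 m³/s; C = (9.060·26.80 + 0.4400·58.00)/9.500 = 28.24 mg/L.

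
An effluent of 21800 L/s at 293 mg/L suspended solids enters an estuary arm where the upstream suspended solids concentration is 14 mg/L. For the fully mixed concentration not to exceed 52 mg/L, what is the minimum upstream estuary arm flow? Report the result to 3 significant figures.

Set C_mix = 52: (Q·14.00 + 21800·293.0) / (Q + 21800) = 52
→ Q = 21800·(293.0 − 52)/(52 − 14.00) = 138300 L/s.

138000 L/s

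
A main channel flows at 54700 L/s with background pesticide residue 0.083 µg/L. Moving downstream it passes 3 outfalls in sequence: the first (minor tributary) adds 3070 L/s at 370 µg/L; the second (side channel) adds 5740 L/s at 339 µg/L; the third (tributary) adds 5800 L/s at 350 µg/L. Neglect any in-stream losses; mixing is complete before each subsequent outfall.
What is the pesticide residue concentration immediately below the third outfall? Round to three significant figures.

Outfall 1: combined Q = 57770 L/s; C = (54700·0.08300 + 3070·370.0)/57770 = 19.74 µg/L.
Outfall 2: combined Q = 63510 L/s; C = (57770·19.74 + 5740·339.0)/63510 = 48.60 µg/L.
Outfall 3: combined Q = 69310 L/s; C = (63510·48.60 + 5800·350.0)/69310 = 73.82 µg/L.

73.8 µg/L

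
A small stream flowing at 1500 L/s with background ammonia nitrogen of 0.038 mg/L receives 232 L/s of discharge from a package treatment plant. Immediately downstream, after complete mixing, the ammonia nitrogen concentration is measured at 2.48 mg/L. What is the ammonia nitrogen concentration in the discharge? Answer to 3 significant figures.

18.3 mg/L

Mass balance: 1500·0.03800 + 232.0·Cₑ = 1732·2.480
→ Cₑ = (1732·2.480 − 1500·0.03800) / 232.0 = 18.27 mg/L.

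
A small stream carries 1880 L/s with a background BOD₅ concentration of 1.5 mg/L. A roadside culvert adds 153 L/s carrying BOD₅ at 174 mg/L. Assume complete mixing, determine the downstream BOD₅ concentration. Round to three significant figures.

Mixed concentration C = ΣQC/ΣQ = (1880·1.500 + 153.0·174.0) / 2033 = 29440/2033 = 14.48 mg/L.

14.5 mg/L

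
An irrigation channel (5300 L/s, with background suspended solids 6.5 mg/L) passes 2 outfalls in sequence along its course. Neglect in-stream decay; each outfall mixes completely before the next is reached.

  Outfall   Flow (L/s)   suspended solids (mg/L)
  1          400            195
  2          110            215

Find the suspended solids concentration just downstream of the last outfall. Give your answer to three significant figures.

Outfall 1: combined Q = 5700 L/s; C = (5300·6.500 + 400.0·195.0)/5700 = 19.73 mg/L.
Outfall 2: combined Q = 5810 L/s; C = (5700·19.73 + 110.0·215.0)/5810 = 23.43 mg/L.

23.4 mg/L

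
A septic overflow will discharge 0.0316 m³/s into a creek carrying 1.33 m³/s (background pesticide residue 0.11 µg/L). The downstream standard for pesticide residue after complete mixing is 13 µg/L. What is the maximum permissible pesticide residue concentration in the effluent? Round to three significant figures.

556 µg/L

At the limit, (Qr·Cr + Qe·Cₑ)/(Qr + Qe) = 13:
Cₑ = (1.362·13 − 1.330·0.1100) / 0.03160 = 555.5 µg/L.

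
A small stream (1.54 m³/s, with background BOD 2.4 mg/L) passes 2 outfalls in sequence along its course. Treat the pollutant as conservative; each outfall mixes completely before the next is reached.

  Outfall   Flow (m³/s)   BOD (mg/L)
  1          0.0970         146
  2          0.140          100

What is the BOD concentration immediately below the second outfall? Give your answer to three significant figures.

Outfall 1: combined Q = 1.637 m³/s; C = (1.540·2.400 + 0.09700·146.0)/1.637 = 10.91 mg/L.
Outfall 2: combined Q = 1.777 m³/s; C = (1.637·10.91 + 0.1400·100.0)/1.777 = 17.93 mg/L.

17.9 mg/L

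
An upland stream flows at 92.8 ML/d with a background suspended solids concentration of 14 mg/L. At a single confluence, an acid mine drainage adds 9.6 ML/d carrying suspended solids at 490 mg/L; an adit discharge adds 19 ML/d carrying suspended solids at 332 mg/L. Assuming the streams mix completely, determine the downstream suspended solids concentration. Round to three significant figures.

101 mg/L

Mixed concentration C = ΣQC/ΣQ = (92.80·14.00 + 9.600·490.0 + 19.00·332.0) / 121.4 = 12310/121.4 = 101.4 mg/L.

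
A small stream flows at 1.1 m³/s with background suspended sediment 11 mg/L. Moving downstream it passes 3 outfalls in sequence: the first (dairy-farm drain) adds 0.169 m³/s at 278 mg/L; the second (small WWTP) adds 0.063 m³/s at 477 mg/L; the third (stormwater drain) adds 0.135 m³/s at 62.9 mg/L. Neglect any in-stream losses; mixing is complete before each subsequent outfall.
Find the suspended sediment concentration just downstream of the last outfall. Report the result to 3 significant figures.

After outfall 1: Q = 1.100 + 0.1690 = 1.269 m³/s; C = (1.100·11.00 + 0.1690·278.0)/1.269 = 46.56 mg/L.
After outfall 2: Q = 1.269 + 0.06300 = 1.332 m³/s; C = (1.269·46.56 + 0.06300·477.0)/1.332 = 66.92 mg/L.
After outfall 3: Q = 1.332 + 0.1350 = 1.467 m³/s; C = (1.332·66.92 + 0.1350·62.90)/1.467 = 66.55 mg/L.

66.5 mg/L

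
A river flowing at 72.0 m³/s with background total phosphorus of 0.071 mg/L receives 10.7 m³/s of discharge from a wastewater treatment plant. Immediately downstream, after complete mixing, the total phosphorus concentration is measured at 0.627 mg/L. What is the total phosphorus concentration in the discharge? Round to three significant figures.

Mass balance: 72.00·0.07100 + 10.70·Cₑ = 82.70·0.6270
→ Cₑ = (82.70·0.6270 − 72.00·0.07100) / 10.70 = 4.368 mg/L.

4.37 mg/L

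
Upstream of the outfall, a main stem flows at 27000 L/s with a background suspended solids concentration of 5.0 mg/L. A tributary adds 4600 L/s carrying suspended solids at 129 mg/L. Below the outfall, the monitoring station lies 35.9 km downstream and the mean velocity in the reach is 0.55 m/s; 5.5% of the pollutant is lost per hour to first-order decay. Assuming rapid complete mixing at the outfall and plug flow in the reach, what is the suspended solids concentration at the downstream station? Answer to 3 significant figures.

8.26 mg/L

Mass balance: C = (27000·5.000 + 4600·129.0) / 31600 = 728400/31600 = 23.05 mg/L.
Travel time t = 35.9·1000 / 0.55 = 65270 s = 18.13 h.
5.5%/h lost → k = −ln(1 − 0.055) = 0.05657 h⁻¹.
First-order decay: C = 23.05·exp(−k·t) = 23.05·0.3585 = 8.265 mg/L.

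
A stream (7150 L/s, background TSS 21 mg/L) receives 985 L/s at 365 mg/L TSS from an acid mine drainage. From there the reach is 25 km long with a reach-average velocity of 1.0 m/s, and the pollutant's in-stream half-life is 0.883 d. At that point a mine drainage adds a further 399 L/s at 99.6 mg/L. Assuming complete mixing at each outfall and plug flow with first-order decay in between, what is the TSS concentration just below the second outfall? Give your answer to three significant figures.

After mixing, C = (7150·21.00 + 985.0·365.0) / 8135 = 509700/8135 = 62.65 mg/L; combined flow 8135 L/s.
Travel time t = 25·1000 / 1.0 = 25000 s = 6.944 h.
Half-life 0.883 d → k = ln 2 / 0.883 = 0.7850 d⁻¹.
Applying C = C₀e^(−kt): 62.65 × 0.7968 = 49.92 mg/L.
At the second outfall, C = (8135·49.92 + 399.0·99.60) / (8135 + 399.0) = 52.24 mg/L.

52.2 mg/L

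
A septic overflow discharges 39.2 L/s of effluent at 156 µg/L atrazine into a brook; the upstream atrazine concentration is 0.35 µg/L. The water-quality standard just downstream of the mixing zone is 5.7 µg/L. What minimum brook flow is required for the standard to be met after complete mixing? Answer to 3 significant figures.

Set C_mix = 5.7: (Q·0.3500 + 39.20·156.0) / (Q + 39.20) = 5.7
→ Q = 39.20·(156.0 − 5.7)/(5.7 − 0.3500) = 1101 L/s.

1100 L/s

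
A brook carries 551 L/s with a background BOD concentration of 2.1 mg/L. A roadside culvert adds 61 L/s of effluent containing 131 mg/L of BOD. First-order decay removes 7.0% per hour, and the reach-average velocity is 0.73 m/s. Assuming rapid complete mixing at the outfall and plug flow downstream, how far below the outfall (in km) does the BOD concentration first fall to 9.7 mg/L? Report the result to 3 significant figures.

15.7 km

Conservation of mass: C = (551.0·2.100 + 61.00·131.0) / 612.0 = 9148/612.0 = 14.95 mg/L.
7.0%/h lost → k = −ln(1 − 0.07) = 0.07257 h⁻¹.
Set 14.95·exp(−k·t) = 9.7 → t = ln(14.95/9.7)/k = 21450 s = 5.959 h.
Distance = v·t = 0.73·21450 = 15660 m = 15.66 km.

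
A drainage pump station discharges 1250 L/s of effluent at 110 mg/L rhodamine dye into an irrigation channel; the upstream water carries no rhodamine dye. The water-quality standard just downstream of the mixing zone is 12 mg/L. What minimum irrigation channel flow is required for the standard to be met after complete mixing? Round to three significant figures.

10200 L/s

Set C_mix = 12: (Q·0 + 1250·110.0) / (Q + 1250) = 12
→ Q = 1250·(110.0 − 12)/(12 − 0) = 10210 L/s.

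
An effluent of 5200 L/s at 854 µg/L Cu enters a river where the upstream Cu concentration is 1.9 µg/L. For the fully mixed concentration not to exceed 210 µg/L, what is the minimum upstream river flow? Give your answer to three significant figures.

16100 L/s

Set C_mix = 210: (Q·1.900 + 5200·854.0) / (Q + 5200) = 210
→ Q = 5200·(854.0 − 210)/(210 − 1.900) = 16090 L/s.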